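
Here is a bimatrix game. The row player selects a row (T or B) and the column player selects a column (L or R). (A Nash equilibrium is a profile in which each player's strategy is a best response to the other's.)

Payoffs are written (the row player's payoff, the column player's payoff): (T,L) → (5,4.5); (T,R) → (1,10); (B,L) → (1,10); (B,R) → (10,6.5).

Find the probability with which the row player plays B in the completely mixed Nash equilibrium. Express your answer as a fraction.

11/18

Let p be the probability that the row player plays T. In a completely mixed equilibrium, the column player must be indifferent between L and R.
The column player's expected payoff from L is 4.5p + 10(1−p); from R it is 10p + 6.5(1−p).
Setting these equal: −5.5p + 10 = 3.5p + 6.5, so p = 7/18.
Therefore the row player plays B with probability 1 − 7/18 = 11/18.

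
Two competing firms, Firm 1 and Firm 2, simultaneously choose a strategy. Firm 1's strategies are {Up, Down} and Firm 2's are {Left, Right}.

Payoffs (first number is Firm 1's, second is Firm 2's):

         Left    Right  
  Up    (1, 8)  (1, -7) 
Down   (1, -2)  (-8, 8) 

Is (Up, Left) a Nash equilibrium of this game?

At (Up, Left), Firm 1 earns 1; switching to Down would give 1, so Firm 1 has no profitable deviation.
Firm 2 earns 8; switching to Right would give -7, so Firm 2 has no profitable deviation.
Neither player can gain by a unilateral deviation, so this profile is a Nash equilibrium.

Yes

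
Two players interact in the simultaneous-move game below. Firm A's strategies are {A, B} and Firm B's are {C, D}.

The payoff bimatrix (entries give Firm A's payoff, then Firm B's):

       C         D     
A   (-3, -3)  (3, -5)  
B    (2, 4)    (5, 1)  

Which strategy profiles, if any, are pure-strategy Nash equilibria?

(B, C)

(A, C): Firm A prefers B (2 > -3) — not an equilibrium.
(A, D): Firm A prefers B (5 > 3); Firm B prefers C (-3 > -5) — not an equilibrium.
(B, C): Firm A gets 2 ≥ -3 from A, and Firm B gets 4 ≥ 1 from D — Nash equilibrium.
(B, D): Firm B prefers C (4 > 1) — not an equilibrium.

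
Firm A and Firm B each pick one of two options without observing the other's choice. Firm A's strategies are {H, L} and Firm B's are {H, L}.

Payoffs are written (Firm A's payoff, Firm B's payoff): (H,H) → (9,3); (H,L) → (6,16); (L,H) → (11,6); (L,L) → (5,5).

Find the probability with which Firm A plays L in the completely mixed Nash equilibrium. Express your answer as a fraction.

13/14

Let p be the probability that Firm A plays H. In a completely mixed equilibrium, Firm B must be indifferent between H and L.
Firm B's expected payoff from H is 3p + 6(1−p); from L it is 16p + 5(1−p).
Setting these equal: −3p + 6 = 11p + 5, so p = 1/14.
Therefore Firm A plays L with probability 1 − 1/14 = 13/14.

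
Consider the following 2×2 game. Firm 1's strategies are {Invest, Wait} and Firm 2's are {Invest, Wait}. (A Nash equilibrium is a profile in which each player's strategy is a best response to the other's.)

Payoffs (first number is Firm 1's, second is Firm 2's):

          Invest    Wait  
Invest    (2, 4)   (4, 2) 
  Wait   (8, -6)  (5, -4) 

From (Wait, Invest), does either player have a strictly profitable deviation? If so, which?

Firm 1 at (Wait, Invest) earns 8; deviating to Invest yields 2 — not better.
Firm 2 earns -6; deviating to Wait yields -4 — a strict improvement.
Only Firm 2 has a strictly profitable deviation.

Firm 2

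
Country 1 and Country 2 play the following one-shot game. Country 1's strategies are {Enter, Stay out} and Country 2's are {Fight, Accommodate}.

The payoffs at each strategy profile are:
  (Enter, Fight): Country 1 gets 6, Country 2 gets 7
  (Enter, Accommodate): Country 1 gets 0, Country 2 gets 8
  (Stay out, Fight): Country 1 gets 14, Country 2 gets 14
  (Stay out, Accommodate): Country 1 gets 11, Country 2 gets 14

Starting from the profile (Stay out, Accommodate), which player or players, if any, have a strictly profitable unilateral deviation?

Neither

Country 1 at (Stay out, Accommodate) earns 11; deviating to Enter yields 0 — not better.
Country 2 earns 14; deviating to Fight yields 14 — not better.
Neither player can strictly improve; the profile is a Nash equilibrium.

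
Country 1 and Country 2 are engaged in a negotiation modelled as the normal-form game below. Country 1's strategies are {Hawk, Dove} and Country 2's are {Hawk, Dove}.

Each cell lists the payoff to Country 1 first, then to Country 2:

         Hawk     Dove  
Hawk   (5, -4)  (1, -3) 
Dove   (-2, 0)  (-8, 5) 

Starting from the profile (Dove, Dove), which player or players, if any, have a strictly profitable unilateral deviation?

Country 1 at (Dove, Dove) earns -8; deviating to Hawk yields 1 — a strict improvement.
Country 2 earns 5; deviating to Hawk yields 0 — not better.
Only Country 1 has a strictly profitable deviation.

Country 1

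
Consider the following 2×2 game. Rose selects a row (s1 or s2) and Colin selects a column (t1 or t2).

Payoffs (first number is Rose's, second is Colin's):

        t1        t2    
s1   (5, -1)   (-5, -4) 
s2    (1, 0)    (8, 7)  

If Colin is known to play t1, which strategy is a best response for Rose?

Against t1, Rose earns 5 from s1 and 1 from s2.
So s1 is the best response.

s1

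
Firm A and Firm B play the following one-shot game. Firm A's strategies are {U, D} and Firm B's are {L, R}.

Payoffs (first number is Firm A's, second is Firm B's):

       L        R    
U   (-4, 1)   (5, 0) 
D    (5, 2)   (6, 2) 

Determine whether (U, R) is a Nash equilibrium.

At (U, R), Firm A earns 5; switching to D would give 6, so Firm A would deviate.
Firm B earns 0; switching to L would give 1, so Firm B would deviate.
Since at least one player can profitably deviate, this is not a Nash equilibrium.

No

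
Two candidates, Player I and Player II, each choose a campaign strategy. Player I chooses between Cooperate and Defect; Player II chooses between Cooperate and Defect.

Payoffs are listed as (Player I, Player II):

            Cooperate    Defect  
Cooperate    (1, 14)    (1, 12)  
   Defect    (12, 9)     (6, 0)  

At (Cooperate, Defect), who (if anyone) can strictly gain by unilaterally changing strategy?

Player I at (Cooperate, Defect) earns 1; deviating to Defect yields 6 — a strict improvement.
Player II earns 12; deviating to Cooperate yields 14 — a strict improvement.
Both Player I and Player II have strictly profitable deviations.

Both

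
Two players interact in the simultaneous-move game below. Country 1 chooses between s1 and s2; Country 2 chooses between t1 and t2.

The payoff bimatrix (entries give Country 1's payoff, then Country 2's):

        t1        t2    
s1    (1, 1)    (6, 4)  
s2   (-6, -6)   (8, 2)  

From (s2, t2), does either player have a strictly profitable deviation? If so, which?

Country 1 at (s2, t2) earns 8; deviating to s1 yields 6 — not better.
Country 2 earns 2; deviating to t1 yields -6 — not better.
Neither player can strictly improve; the profile is a Nash equilibrium.

Neither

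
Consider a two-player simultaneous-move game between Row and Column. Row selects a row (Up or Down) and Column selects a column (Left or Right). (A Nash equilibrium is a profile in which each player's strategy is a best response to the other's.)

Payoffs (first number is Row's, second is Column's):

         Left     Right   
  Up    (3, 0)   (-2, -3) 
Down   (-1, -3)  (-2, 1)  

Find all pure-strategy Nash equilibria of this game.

(Up, Left): Row gets 3 ≥ -1 from Down, and Column gets 0 ≥ -3 from Right — Nash equilibrium.
(Up, Right): Column prefers Left (0 > -3) — not an equilibrium.
(Down, Left): Row prefers Up (3 > -1); Column prefers Right (1 > -3) — not an equilibrium.
(Down, Right): Row gets -2 ≥ -2 from Up, and Column gets 1 ≥ -3 from Left — Nash equilibrium.

(Up, Left) and (Down, Right)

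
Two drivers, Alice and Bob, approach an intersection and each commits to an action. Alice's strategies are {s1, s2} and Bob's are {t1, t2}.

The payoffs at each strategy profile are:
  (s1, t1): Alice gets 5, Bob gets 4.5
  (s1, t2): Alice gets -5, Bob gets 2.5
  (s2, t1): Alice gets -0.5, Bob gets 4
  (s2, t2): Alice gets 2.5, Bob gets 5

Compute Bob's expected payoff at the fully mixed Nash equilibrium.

First find p, the probability Alice plays s1, from Bob's indifference between t1 and t2: 4.5p + 4(1−p) = 2.5p + 5(1−p), giving p = 1/3.
Since Bob is indifferent in equilibrium, Bob's expected payoff equals the payoff from either column against (1/3, 2/3). Using t1: 4.5(1/3) + 4(2/3) = 25/6.

25/6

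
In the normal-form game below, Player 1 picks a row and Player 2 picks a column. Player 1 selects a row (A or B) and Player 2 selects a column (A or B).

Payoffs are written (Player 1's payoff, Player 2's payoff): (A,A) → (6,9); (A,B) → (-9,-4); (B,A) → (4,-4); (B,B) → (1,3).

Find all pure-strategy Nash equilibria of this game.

(A, A): Player 1 gets 6 ≥ 4 from B, and Player 2 gets 9 ≥ -4 from B — Nash equilibrium.
(A, B): Player 1 prefers B (1 > -9); Player 2 prefers A (9 > -4) — not an equilibrium.
(B, A): Player 1 prefers A (6 > 4); Player 2 prefers B (3 > -4) — not an equilibrium.
(B, B): Player 1 gets 1 ≥ -9 from A, and Player 2 gets 3 ≥ -4 from A — Nash equilibrium.

(A, A) and (B, B)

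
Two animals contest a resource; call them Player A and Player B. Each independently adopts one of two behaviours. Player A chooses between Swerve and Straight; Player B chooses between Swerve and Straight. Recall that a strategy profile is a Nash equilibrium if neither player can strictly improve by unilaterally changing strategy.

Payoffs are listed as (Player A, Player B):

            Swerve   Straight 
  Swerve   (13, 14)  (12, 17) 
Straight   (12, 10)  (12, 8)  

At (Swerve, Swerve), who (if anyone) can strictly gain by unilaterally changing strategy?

Player B

Player A at (Swerve, Swerve) earns 13; deviating to Straight yields 12 — not better.
Player B earns 14; deviating to Straight yields 17 — a strict improvement.
Only Player B has a strictly profitable deviation.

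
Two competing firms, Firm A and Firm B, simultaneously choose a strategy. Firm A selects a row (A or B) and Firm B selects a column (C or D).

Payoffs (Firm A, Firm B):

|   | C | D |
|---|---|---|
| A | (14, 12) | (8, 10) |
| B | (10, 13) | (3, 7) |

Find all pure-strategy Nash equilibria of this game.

(A, C): Firm A gets 14 ≥ 10 from B, and Firm B gets 12 ≥ 10 from D — Nash equilibrium.
(A, D): Firm B prefers C (12 > 10) — not an equilibrium.
(B, C): Firm A prefers A (14 > 10) — not an equilibrium.
(B, D): Firm A prefers A (8 > 3); Firm B prefers C (13 > 7) — not an equilibrium.

(A, C)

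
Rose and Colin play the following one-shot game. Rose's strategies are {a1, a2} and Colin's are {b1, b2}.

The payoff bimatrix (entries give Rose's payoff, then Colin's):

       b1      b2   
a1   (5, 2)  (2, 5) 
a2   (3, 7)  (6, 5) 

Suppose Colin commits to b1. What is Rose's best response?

a1

Against b1, Rose earns 5 from a1 and 3 from a2.
So a1 is the best response.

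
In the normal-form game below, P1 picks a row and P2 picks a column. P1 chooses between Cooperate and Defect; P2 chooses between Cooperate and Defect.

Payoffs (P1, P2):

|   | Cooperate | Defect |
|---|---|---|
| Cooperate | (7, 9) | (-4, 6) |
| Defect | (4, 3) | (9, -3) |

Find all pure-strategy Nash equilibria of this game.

(Cooperate, Cooperate)

(Cooperate, Cooperate): P1 gets 7 ≥ 4 from Defect, and P2 gets 9 ≥ 6 from Defect — Nash equilibrium.
(Cooperate, Defect): P1 prefers Defect (9 > -4); P2 prefers Cooperate (9 > 6) — not an equilibrium.
(Defect, Cooperate): P1 prefers Cooperate (7 > 4) — not an equilibrium.
(Defect, Defect): P2 prefers Cooperate (3 > -3) — not an equilibrium.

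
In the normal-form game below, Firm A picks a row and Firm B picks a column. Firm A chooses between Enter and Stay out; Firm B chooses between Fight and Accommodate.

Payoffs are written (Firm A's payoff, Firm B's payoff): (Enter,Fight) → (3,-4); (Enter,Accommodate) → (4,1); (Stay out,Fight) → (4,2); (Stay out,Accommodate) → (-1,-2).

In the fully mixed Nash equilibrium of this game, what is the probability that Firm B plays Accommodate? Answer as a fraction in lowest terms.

1/6

Let q be the probability that Firm B plays Fight. In a completely mixed equilibrium, Firm A must be indifferent between Enter and Stay out.
Firm A's expected payoff from Enter is 3q + 4(1−q); from Stay out it is 4q − (1−q).
Setting these equal: −q + 4 = 5q − 1, so q = 5/6.
Therefore Firm B plays Accommodate with probability 1 − 5/6 = 1/6.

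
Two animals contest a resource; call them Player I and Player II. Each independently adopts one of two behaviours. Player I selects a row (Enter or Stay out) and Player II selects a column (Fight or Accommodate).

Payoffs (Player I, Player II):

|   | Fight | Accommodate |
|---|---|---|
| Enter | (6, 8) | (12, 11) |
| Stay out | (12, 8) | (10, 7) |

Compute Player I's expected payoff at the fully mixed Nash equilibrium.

First find y, the probability Player II plays Fight, from Player I's indifference between Enter and Stay out: 6y + 12(1−y) = 12y + 10(1−y), giving y = 1/4.
Since Player I is indifferent in equilibrium, Player I's expected payoff equals the payoff from either row against (1/4, 3/4). Using Enter: 6(1/4) + 12(3/4) = 21/2.

21/2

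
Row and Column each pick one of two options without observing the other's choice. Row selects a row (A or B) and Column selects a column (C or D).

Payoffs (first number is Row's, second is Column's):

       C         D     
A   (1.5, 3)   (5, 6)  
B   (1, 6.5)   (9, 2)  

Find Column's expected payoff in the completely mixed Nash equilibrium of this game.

First find x, the probability Row plays A, from Column's indifference between C and D: 3x + 6.5(1−x) = 6x + 2(1−x), giving x = 3/5.
Since Column is indifferent in equilibrium, Column's expected payoff equals the payoff from either column against (3/5, 2/5). Using C: 3(3/5) + 6.5(2/5) = 22/5.

22/5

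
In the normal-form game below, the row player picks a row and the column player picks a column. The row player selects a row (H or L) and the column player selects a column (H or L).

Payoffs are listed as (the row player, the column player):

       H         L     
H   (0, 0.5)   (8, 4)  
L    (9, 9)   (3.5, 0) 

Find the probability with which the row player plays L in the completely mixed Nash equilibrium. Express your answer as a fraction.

Let x be the probability that the row player plays H. In a completely mixed equilibrium, the column player must be indifferent between H and L.
The column player's expected payoff from H is 0.5x + 9(1−x); from L it is 4x.
Setting these equal: −8.5x + 9 = 4x, so x = 18/25.
Therefore the row player plays L with probability 1 − 18/25 = 7/25.

7/25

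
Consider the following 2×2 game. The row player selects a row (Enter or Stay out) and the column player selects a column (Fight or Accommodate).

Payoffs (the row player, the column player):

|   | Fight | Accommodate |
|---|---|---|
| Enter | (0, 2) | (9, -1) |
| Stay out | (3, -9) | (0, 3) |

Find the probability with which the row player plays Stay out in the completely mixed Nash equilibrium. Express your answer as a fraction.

Let r be the probability that the row player plays Enter. In a completely mixed equilibrium, the column player must be indifferent between Fight and Accommodate.
The column player's expected payoff from Fight is 2r − 9(1−r); from Accommodate it is −r + 3(1−r).
Setting these equal: 11r − 9 = −4r + 3, so r = 4/5.
Therefore the row player plays Stay out with probability 1 − 4/5 = 1/5.

1/5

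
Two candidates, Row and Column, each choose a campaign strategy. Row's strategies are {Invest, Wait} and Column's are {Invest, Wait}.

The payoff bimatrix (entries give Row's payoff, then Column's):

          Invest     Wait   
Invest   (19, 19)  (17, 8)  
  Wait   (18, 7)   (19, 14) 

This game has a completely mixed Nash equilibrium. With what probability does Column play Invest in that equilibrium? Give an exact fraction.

Let y be the probability that Column plays Invest. In a completely mixed equilibrium, Row must be indifferent between Invest and Wait.
Row's expected payoff from Invest is 19y + 17(1−y); from Wait it is 18y + 19(1−y).
Setting these equal: 2y + 17 = −y + 19, so y = 2/3.

2/3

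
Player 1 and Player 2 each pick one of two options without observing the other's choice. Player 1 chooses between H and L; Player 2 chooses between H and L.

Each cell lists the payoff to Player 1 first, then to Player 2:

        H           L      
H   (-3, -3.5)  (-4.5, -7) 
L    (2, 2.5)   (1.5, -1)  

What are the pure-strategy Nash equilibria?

(H, H): Player 1 prefers L (2 > -3) — not an equilibrium.
(H, L): Player 1 prefers L (1.5 > -4.5); Player 2 prefers H (-3.5 > -7) — not an equilibrium.
(L, H): Player 1 gets 2 ≥ -3 from H, and Player 2 gets 2.5 ≥ -1 from L — Nash equilibrium.
(L, L): Player 2 prefers H (2.5 > -1) — not an equilibrium.

(L, H)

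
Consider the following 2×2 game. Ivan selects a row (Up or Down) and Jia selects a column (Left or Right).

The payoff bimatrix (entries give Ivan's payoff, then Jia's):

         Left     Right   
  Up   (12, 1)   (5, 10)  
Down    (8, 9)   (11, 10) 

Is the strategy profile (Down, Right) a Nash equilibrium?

At (Down, Right), Ivan earns 11; switching to Up would give 5, so Ivan has no profitable deviation.
Jia earns 10; switching to Left would give 9, so Jia has no profitable deviation.
Neither player can gain by a unilateral deviation, so this profile is a Nash equilibrium.

Yes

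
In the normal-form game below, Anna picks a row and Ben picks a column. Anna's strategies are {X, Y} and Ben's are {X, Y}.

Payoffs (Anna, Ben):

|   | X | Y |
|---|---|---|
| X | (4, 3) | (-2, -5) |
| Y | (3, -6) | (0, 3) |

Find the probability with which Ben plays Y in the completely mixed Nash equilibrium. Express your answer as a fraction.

Let y be the probability that Ben plays X. In a completely mixed equilibrium, Anna must be indifferent between X and Y.
Anna's expected payoff from X is 4y − 2(1−y); from Y it is 3y.
Setting these equal: 6y − 2 = 3y, so y = 2/3.
Therefore Ben plays Y with probability 1 − 2/3 = 1/3.

1/3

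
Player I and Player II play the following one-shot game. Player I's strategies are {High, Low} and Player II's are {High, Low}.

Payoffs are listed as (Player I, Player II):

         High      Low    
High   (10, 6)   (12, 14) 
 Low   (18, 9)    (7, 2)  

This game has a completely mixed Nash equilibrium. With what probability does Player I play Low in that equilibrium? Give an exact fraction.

Let r be the probability that Player I plays High. In a completely mixed equilibrium, Player II must be indifferent between High and Low.
Player II's expected payoff from High is 6r + 9(1−r); from Low it is 14r + 2(1−r).
Setting these equal: −3r + 9 = 12r + 2, so r = 7/15.
Therefore Player I plays Low with probability 1 − 7/15 = 8/15.

8/15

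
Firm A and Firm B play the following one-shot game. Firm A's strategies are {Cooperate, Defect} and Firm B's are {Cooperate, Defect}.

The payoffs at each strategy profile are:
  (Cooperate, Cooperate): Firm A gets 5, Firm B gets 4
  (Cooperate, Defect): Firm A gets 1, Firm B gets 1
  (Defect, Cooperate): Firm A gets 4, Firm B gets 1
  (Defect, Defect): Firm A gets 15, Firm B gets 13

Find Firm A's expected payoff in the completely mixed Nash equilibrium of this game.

71/15

First find y, the probability Firm B plays Cooperate, from Firm A's indifference between Cooperate and Defect: 5y + (1−y) = 4y + 15(1−y), giving y = 14/15.
Since Firm A is indifferent in equilibrium, Firm A's expected payoff equals the payoff from either row against (14/15, 1/15). Using Cooperate: 5(14/15) + (1/15) = 71/15.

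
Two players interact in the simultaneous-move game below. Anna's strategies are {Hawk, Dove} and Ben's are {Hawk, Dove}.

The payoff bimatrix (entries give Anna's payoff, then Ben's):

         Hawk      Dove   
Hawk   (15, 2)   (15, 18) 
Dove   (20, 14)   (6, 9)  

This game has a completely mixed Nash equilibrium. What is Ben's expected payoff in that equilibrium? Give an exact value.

78/7

First find x, the probability Anna plays Hawk, from Ben's indifference between Hawk and Dove: 2x + 14(1−x) = 18x + 9(1−x), giving x = 5/21.
Since Ben is indifferent in equilibrium, Ben's expected payoff equals the payoff from either column against (5/21, 16/21). Using Hawk: 2(5/21) + 14(16/21) = 78/7.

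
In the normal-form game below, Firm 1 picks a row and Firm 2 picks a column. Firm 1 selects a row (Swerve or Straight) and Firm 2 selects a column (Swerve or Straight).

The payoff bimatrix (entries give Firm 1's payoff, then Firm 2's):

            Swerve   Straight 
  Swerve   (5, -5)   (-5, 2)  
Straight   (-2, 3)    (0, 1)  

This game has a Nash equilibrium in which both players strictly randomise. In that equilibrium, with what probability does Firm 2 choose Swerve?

5/12

Let q be the probability that Firm 2 plays Swerve. In a completely mixed equilibrium, Firm 1 must be indifferent between Swerve and Straight.
Firm 1's expected payoff from Swerve is 5q − 5(1−q); from Straight it is −2q.
Setting these equal: 10q − 5 = −2q, so q = 5/12.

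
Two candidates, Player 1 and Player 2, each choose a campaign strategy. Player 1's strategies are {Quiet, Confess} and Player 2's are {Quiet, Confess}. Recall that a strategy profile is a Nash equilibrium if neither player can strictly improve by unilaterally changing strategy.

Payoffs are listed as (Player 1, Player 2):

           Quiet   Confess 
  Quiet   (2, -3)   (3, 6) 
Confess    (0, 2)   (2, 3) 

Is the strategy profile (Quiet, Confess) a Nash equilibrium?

At (Quiet, Confess), Player 1 earns 3; switching to Confess would give 2, so Player 1 has no profitable deviation.
Player 2 earns 6; switching to Quiet would give -3, so Player 2 has no profitable deviation.
Neither player can gain by a unilateral deviation, so this profile is a Nash equilibrium.

Yes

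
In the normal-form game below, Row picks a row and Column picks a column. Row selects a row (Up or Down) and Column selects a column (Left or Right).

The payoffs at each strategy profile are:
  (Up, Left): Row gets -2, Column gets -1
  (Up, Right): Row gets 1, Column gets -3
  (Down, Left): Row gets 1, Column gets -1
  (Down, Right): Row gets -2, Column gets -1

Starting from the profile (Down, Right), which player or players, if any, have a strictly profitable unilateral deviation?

Row

Row at (Down, Right) earns -2; deviating to Up yields 1 — a strict improvement.
Column earns -1; deviating to Left yields -1 — not better.
Only Row has a strictly profitable deviation.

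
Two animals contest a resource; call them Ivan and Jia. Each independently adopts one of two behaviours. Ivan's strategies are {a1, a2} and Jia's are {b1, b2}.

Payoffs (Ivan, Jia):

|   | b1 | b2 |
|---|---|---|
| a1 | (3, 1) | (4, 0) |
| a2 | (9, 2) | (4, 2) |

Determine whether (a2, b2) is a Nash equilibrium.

Yes

At (a2, b2), Ivan earns 4; switching to a1 would give 4, so Ivan has no profitable deviation.
Jia earns 2; switching to b1 would give 2, so Jia has no profitable deviation.
Neither player can gain by a unilateral deviation, so this profile is a Nash equilibrium.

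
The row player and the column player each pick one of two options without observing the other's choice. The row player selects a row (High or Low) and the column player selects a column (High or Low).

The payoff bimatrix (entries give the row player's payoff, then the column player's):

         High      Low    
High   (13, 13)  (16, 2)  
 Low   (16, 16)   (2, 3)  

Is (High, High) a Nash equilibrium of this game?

At (High, High), the row player earns 13; switching to Low would give 16, so the row player would deviate.
The column player earns 13; switching to Low would give 2, so the column player has no profitable deviation.
Since at least one player can profitably deviate, this is not a Nash equilibrium.

No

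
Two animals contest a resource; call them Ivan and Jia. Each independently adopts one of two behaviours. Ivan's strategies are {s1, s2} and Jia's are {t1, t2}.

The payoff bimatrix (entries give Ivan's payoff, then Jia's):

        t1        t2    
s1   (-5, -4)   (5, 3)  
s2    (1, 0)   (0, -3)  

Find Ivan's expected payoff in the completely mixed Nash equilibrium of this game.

First find q, the probability Jia plays t1, from Ivan's indifference between s1 and s2: −5q + 5(1−q) = q, giving q = 5/11.
Since Ivan is indifferent in equilibrium, Ivan's expected payoff equals the payoff from either row against (5/11, 6/11). Using s1: −5(5/11) + 5(6/11) = 5/11.

5/11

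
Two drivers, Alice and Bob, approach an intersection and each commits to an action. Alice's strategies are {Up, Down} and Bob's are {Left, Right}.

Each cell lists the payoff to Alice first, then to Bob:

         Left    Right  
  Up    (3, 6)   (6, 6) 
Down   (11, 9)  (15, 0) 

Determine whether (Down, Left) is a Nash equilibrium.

Yes

At (Down, Left), Alice earns 11; switching to Up would give 3, so Alice has no profitable deviation.
Bob earns 9; switching to Right would give 0, so Bob has no profitable deviation.
Neither player can gain by a unilateral deviation, so this profile is a Nash equilibrium.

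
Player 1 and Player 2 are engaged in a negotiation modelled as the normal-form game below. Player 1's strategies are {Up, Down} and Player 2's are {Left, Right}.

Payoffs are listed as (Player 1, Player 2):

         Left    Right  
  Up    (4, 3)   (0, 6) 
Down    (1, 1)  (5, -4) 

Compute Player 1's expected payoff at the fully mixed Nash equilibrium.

5/2

First find y, the probability Player 2 plays Left, from Player 1's indifference between Up and Down: 4y = y + 5(1−y), giving y = 5/8.
Since Player 1 is indifferent in equilibrium, Player 1's expected payoff equals the payoff from either row against (5/8, 3/8). Using Up: 4(5/8) = 5/2.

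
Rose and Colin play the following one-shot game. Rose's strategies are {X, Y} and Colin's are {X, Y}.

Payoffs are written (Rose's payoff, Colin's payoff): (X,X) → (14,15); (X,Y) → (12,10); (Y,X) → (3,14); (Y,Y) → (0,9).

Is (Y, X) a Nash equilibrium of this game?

At (Y, X), Rose earns 3; switching to X would give 14, so Rose would deviate.
Colin earns 14; switching to Y would give 9, so Colin has no profitable deviation.
Since at least one player can profitably deviate, this is not a Nash equilibrium.

No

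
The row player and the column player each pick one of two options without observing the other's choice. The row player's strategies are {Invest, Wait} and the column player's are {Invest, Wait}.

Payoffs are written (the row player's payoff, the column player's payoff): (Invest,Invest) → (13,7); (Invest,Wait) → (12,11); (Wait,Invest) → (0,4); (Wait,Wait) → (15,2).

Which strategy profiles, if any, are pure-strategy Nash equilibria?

none

(Invest, Invest): the column player prefers Wait (11 > 7) — not an equilibrium.
(Invest, Wait): the row player prefers Wait (15 > 12) — not an equilibrium.
(Wait, Invest): the row player prefers Invest (13 > 0) — not an equilibrium.
(Wait, Wait): the column player prefers Invest (4 > 2) — not an equilibrium.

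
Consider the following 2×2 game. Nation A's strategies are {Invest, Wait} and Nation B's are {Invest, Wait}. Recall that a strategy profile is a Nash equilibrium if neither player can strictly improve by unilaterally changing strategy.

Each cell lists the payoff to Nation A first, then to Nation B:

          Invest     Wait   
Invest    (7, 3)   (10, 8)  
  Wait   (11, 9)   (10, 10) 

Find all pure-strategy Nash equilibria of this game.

(Invest, Invest): Nation A prefers Wait (11 > 7); Nation B prefers Wait (8 > 3) — not an equilibrium.
(Invest, Wait): Nation A gets 10 ≥ 10 from Wait, and Nation B gets 8 ≥ 3 from Invest — Nash equilibrium.
(Wait, Invest): Nation B prefers Wait (10 > 9) — not an equilibrium.
(Wait, Wait): Nation A gets 10 ≥ 10 from Invest, and Nation B gets 10 ≥ 9 from Invest — Nash equilibrium.

(Invest, Wait) and (Wait, Wait)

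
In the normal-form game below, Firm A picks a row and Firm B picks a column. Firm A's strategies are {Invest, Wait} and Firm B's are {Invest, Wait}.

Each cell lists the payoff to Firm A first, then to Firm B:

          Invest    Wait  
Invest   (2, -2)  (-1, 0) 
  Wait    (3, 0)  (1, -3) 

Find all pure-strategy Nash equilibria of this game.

(Wait, Invest)

(Invest, Invest): Firm A prefers Wait (3 > 2); Firm B prefers Wait (0 > -2) — not an equilibrium.
(Invest, Wait): Firm A prefers Wait (1 > -1) — not an equilibrium.
(Wait, Invest): Firm A gets 3 ≥ 2 from Invest, and Firm B gets 0 ≥ -3 from Wait — Nash equilibrium.
(Wait, Wait): Firm B prefers Invest (0 > -3) — not an equilibrium.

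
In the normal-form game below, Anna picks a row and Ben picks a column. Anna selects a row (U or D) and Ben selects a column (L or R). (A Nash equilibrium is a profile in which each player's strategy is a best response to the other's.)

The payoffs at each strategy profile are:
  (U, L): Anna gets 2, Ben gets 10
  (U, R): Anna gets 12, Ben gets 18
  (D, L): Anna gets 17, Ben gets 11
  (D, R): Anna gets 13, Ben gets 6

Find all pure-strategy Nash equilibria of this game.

(U, L): Anna prefers D (17 > 2); Ben prefers R (18 > 10) — not an equilibrium.
(U, R): Anna prefers D (13 > 12) — not an equilibrium.
(D, L): Anna gets 17 ≥ 2 from U, and Ben gets 11 ≥ 6 from R — Nash equilibrium.
(D, R): Ben prefers L (11 > 6) — not an equilibrium.

(D, L)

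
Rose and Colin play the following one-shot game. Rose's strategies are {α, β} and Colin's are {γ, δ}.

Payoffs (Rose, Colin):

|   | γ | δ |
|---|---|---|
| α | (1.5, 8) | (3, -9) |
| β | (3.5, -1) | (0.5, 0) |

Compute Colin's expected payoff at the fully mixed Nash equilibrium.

-1/2

First find x, the probability Rose plays α, from Colin's indifference between γ and δ: 8x − (1−x) = −9x, giving x = 1/18.
Since Colin is indifferent in equilibrium, Colin's expected payoff equals the payoff from either column against (1/18, 17/18). Using γ: 8(1/18) − (17/18) = -1/2.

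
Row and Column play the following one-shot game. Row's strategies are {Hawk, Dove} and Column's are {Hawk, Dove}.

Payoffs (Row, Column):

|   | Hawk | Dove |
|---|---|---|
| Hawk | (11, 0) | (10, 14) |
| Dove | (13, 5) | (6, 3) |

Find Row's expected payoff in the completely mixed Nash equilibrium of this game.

32/3

First find q, the probability Column plays Hawk, from Row's indifference between Hawk and Dove: 11q + 10(1−q) = 13q + 6(1−q), giving q = 2/3.
Since Row is indifferent in equilibrium, Row's expected payoff equals the payoff from either row against (2/3, 1/3). Using Hawk: 11(2/3) + 10(1/3) = 32/3.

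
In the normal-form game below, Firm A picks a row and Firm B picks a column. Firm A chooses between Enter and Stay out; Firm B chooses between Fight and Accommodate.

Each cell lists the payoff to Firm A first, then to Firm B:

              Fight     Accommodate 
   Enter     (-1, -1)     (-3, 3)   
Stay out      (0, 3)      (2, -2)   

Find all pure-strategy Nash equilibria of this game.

(Stay out, Fight)

(Enter, Fight): Firm A prefers Stay out (0 > -1); Firm B prefers Accommodate (3 > -1) — not an equilibrium.
(Enter, Accommodate): Firm A prefers Stay out (2 > -3) — not an equilibrium.
(Stay out, Fight): Firm A gets 0 ≥ -1 from Enter, and Firm B gets 3 ≥ -2 from Accommodate — Nash equilibrium.
(Stay out, Accommodate): Firm B prefers Fight (3 > -2) — not an equilibrium.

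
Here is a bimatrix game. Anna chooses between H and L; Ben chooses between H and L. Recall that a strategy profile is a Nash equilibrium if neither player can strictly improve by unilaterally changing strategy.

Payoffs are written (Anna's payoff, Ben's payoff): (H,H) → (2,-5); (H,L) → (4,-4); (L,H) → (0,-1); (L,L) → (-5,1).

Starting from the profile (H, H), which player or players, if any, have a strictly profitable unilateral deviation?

Ben

Anna at (H, H) earns 2; deviating to L yields 0 — not better.
Ben earns -5; deviating to L yields -4 — a strict improvement.
Only Ben has a strictly profitable deviation.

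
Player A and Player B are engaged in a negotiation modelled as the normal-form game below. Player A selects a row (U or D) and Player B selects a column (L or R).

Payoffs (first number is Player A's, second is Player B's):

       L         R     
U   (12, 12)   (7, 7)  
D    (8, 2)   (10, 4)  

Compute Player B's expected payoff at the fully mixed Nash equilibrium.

34/7

First find x, the probability Player A plays U, from Player B's indifference between L and R: 12x + 2(1−x) = 7x + 4(1−x), giving x = 2/7.
Since Player B is indifferent in equilibrium, Player B's expected payoff equals the payoff from either column against (2/7, 5/7). Using L: 12(2/7) + 2(5/7) = 34/7.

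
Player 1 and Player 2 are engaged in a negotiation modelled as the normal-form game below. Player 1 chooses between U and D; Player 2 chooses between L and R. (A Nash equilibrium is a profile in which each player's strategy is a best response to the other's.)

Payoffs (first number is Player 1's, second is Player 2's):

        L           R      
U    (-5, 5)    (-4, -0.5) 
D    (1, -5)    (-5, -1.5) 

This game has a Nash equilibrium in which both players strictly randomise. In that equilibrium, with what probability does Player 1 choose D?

11/18

Let x be the probability that Player 1 plays U. In a completely mixed equilibrium, Player 2 must be indifferent between L and R.
Player 2's expected payoff from L is 5x − 5(1−x); from R it is −0.5x − 1.5(1−x).
Setting these equal: 10x − 5 = x − 1.5, so x = 7/18.
Therefore Player 1 plays D with probability 1 − 7/18 = 11/18.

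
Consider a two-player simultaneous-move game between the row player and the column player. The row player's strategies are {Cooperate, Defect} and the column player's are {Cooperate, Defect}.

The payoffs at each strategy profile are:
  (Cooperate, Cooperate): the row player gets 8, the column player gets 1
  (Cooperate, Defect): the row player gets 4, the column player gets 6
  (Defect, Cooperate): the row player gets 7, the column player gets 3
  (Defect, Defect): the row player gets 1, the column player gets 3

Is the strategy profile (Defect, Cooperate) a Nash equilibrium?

At (Defect, Cooperate), the row player earns 7; switching to Cooperate would give 8, so the row player would deviate.
The column player earns 3; switching to Defect would give 3, so the column player has no profitable deviation.
Since at least one player can profitably deviate, this is not a Nash equilibrium.

No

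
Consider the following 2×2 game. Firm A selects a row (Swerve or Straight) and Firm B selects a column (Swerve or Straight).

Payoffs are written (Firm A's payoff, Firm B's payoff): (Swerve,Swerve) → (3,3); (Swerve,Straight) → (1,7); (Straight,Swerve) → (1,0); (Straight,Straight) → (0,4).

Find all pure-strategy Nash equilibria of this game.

(Swerve, Swerve): Firm B prefers Straight (7 > 3) — not an equilibrium.
(Swerve, Straight): Firm A gets 1 ≥ 0 from Straight, and Firm B gets 7 ≥ 3 from Swerve — Nash equilibrium.
(Straight, Swerve): Firm A prefers Swerve (3 > 1); Firm B prefers Straight (4 > 0) — not an equilibrium.
(Straight, Straight): Firm A prefers Swerve (1 > 0) — not an equilibrium.

(Swerve, Straight)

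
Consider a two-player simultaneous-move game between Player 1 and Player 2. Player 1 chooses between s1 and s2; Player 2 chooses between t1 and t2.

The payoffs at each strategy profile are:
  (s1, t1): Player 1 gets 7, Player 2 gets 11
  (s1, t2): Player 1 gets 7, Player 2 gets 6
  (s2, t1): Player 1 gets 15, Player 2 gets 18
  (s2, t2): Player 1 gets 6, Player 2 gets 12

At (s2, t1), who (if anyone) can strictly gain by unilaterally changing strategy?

Neither

Player 1 at (s2, t1) earns 15; deviating to s1 yields 7 — not better.
Player 2 earns 18; deviating to t2 yields 12 — not better.
Neither player can strictly improve; the profile is a Nash equilibrium.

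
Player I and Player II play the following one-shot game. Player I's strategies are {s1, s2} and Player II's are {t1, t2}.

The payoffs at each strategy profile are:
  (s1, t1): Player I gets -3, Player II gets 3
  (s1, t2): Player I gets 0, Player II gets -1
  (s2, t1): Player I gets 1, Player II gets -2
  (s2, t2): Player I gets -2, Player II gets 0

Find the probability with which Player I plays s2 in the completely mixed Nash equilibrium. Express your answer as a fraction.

Let x be the probability that Player I plays s1. In a completely mixed equilibrium, Player II must be indifferent between t1 and t2.
Player II's expected payoff from t1 is 3x − 2(1−x); from t2 it is −x.
Setting these equal: 5x − 2 = −x, so x = 1/3.
Therefore Player I plays s2 with probability 1 − 1/3 = 2/3.

2/3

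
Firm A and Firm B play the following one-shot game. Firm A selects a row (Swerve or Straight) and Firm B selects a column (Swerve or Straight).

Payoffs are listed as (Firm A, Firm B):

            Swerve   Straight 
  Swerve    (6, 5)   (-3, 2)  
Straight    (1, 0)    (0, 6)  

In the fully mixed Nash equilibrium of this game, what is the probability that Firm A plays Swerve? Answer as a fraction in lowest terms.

Let r be the probability that Firm A plays Swerve. In a completely mixed equilibrium, Firm B must be indifferent between Swerve and Straight.
Firm B's expected payoff from Swerve is 5r; from Straight it is 2r + 6(1−r).
Setting these equal: 5r = −4r + 6, so r = 2/3.

2/3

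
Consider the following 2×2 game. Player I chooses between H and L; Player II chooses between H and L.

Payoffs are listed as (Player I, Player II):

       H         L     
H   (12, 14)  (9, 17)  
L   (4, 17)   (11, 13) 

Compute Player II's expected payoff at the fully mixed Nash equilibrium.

First find p, the probability Player I plays H, from Player II's indifference between H and L: 14p + 17(1−p) = 17p + 13(1−p), giving p = 4/7.
Since Player II is indifferent in equilibrium, Player II's expected payoff equals the payoff from either column against (4/7, 3/7). Using H: 14(4/7) + 17(3/7) = 107/7.

107/7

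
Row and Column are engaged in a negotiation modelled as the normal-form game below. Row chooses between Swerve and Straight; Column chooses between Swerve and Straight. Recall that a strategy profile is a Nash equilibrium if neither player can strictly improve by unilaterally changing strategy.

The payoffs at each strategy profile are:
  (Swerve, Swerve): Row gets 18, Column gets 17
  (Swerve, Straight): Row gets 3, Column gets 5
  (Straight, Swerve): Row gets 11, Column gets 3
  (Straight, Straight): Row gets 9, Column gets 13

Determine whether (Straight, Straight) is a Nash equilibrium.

Yes

At (Straight, Straight), Row earns 9; switching to Swerve would give 3, so Row has no profitable deviation.
Column earns 13; switching to Swerve would give 3, so Column has no profitable deviation.
Neither player can gain by a unilateral deviation, so this profile is a Nash equilibrium.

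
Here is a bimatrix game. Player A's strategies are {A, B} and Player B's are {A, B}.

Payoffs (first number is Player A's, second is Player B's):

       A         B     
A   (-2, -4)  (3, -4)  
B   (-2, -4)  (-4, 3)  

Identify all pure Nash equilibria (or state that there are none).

(A, A): Player A gets -2 ≥ -2 from B, and Player B gets -4 ≥ -4 from B — Nash equilibrium.
(A, B): Player A gets 3 ≥ -4 from B, and Player B gets -4 ≥ -4 from A — Nash equilibrium.
(B, A): Player B prefers B (3 > -4) — not an equilibrium.
(B, B): Player A prefers A (3 > -4) — not an equilibrium.

(A, A) and (A, B)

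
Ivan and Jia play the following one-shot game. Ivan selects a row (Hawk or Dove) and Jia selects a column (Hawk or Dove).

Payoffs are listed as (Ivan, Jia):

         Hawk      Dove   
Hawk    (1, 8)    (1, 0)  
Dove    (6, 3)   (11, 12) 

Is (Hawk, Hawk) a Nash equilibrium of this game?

No

At (Hawk, Hawk), Ivan earns 1; switching to Dove would give 6, so Ivan would deviate.
Jia earns 8; switching to Dove would give 0, so Jia has no profitable deviation.
Since at least one player can profitably deviate, this is not a Nash equilibrium.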